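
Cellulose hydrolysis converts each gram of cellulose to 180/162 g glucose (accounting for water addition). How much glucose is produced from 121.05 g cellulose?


glucose = cellulose * 180/162
= 121.05 * 180/162
= 134.5000 g

134.5000 g


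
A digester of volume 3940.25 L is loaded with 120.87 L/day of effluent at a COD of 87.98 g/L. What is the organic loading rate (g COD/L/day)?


OLR = Q * S / V
= 120.87 * 87.98 / 3940.25
= 2.6988 g/L/day

2.6988 g/L/day


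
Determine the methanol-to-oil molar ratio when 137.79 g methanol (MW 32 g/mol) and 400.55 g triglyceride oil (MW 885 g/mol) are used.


Molar ratio = n_MeOH / n_oil = (MeOH/32) / (oil/885) = (MeOH * 885) / (32 * oil)
= (137.79 * 885) / (32 * 400.55)
= 9.5138

9.5138


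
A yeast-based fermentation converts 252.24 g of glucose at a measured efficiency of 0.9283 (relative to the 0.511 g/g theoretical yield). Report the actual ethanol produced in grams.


Actual ethanol: m = 0.511 * 252.24 * 0.9283
m = 119.6529 g

119.6529 g


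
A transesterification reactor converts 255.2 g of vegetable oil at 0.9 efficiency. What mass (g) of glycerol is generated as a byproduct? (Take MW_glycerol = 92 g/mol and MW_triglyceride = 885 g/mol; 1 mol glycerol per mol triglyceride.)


glycerol = oil * conv * (92/885)
= 255.2 * 0.9 * 92 / 885
= 23.8763 g

23.8763 g


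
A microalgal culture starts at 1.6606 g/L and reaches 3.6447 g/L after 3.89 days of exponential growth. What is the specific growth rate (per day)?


mu = ln(X2/X1) / dt
= ln(3.6447/1.6606) / 3.89
= 0.2021 per day

0.2021 per day


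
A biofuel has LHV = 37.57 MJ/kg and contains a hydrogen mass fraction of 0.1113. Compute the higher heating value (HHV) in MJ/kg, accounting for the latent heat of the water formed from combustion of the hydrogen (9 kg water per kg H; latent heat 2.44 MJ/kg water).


HHV = LHV + H_frac * 9 * 2.44
= 37.57 + 0.1113 * 9 * 2.44
= 40.0141 MJ/kg

40.0141 MJ/kg


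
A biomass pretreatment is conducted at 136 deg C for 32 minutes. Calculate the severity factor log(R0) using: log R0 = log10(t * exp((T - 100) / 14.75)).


logR0 = log10(t * exp((T - 100) / 14.75))
= log10(32 * exp((136 - 100) / 14.75))
= 2.5651

2.5651


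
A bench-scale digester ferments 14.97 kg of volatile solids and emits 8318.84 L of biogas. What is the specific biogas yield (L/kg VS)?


Y = V / VS
= 8318.84 / 14.97
= 555.7007 L/kg VS

555.7007 L/kg VS


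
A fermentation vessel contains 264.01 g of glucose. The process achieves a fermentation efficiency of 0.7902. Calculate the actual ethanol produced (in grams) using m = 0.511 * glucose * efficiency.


Actual ethanol: m = 0.511 * 264.01 * 0.7902
m = 106.6052 g

106.6052 g


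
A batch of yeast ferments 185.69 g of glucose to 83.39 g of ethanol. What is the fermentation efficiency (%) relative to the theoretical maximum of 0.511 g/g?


Fermentation efficiency = (actual / (0.511 * glucose)) * 100
= (83.39 / (0.511 * 185.69)) * 100
= 87.8829%

87.8829%


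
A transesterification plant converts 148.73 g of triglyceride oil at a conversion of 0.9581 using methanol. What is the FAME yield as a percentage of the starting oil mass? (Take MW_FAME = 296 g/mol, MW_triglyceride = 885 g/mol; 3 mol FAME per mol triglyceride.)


m_FAME = oil * conv * (3 * 296 / 885) = oil * conv * (888/885)
= 148.73 * 0.9581 * 888 / 885
= 142.9813 g
Y = m_FAME / oil * 100 = conv * (888/885) * 100
= 0.9581 * 888 / 885 * 100
= 96.13%

96.13%


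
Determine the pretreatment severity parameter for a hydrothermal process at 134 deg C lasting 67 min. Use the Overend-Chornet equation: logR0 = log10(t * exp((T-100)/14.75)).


logR0 = log10(t * exp((T - 100) / 14.75))
= log10(67 * exp((134 - 100) / 14.75))
= 2.8272

2.8272


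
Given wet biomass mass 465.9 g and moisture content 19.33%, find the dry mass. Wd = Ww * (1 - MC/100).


Wd = Ww * (1 - MC/100)
= 465.9 * (1 - 19.33/100)
= 375.8415 g

375.8415 g


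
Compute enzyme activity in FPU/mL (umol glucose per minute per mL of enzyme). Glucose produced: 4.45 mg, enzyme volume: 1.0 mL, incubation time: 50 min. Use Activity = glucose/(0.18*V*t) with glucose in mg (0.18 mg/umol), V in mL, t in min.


Activity = glucose_mg / (0.18 mg/umol * V_mL * t_min)
= 4.45 / (0.18 * 1.0 * 50)
= 0.4944 FPU/mL

0.4944 FPU/mL


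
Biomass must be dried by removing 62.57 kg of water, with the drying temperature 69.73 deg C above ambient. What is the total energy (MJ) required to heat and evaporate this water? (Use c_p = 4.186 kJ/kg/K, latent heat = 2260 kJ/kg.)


E = m_water * (4.186 * dT + 2260) / 1000
= 62.57 * (4.186 * 69.73 + 2260) / 1000
= 159.6717 MJ

159.6717 MJ


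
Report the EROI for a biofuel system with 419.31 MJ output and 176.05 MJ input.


EROI = E_out / E_in
= 419.31 / 176.05
= 2.3818

2.3818


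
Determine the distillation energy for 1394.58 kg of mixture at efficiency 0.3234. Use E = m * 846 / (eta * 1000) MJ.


E = m * 846 / (eta * 1000)
= 1394.58 * 846 / (0.3234 * 1000)
= 3648.1592 MJ

3648.1592 MJ


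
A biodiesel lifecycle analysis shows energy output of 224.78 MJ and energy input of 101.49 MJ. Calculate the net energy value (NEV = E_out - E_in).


NEV = E_out - E_in
= 224.78 - 101.49
= 123.2900 MJ

123.2900 MJ


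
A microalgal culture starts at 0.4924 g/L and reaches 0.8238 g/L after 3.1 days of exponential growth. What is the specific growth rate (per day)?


mu = ln(X2/X1) / dt
= ln(0.8238/0.4924) / 3.1
= 0.1660 per day

0.1660 per day


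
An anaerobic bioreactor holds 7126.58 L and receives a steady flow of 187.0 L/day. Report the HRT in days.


HRT = V / Q
= 7126.58 / 187.0
= 38.1101 days

38.1101 days


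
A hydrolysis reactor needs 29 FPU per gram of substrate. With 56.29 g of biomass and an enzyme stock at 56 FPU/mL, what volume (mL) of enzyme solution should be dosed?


V = dosage * m_sub / activity
V = 29 * 56.29 / 56
V = 29.1502 mL

29.1502 mL


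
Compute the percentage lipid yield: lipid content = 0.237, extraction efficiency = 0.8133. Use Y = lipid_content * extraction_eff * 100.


Y = lipid_content * extraction_eff * 100
= 0.237 * 0.8133 * 100
= 19.2752%

19.2752%


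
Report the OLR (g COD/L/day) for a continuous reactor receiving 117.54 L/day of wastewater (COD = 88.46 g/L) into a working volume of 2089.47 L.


OLR = Q * S / V
= 117.54 * 88.46 / 2089.47
= 4.9762 g/L/day

4.9762 g/L/day


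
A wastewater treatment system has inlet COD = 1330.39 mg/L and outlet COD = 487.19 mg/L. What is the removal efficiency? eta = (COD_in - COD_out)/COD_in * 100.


eta = (COD_in - COD_out) / COD_in * 100
= (1330.39 - 487.19) / 1330.39 * 100
= 63.3799%

63.3799%


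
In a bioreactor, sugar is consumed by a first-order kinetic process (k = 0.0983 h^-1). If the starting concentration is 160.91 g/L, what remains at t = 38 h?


S = S0 * exp(-k * t)
S = 160.91 * exp(-0.0983 * 38)
S = 3.8399 g/L

3.8399 g/L


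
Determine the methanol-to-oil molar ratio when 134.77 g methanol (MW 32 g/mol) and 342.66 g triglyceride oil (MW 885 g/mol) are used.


Molar ratio = n_MeOH / n_oil = (MeOH/32) / (oil/885) = (MeOH * 885) / (32 * oil)
= (134.77 * 885) / (32 * 342.66)
= 10.8774

10.8774


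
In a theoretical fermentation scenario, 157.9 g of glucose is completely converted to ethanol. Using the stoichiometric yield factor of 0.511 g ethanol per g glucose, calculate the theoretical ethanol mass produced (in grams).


Theoretical ethanol yield: m_EtOH = 0.511 * m_glucose
m_EtOH = 0.511 * 157.9 = 80.6869 g

80.6869 g


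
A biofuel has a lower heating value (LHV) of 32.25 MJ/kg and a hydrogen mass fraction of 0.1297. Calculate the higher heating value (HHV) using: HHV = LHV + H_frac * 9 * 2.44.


HHV = LHV + H_frac * 9 * 2.44
= 32.25 + 0.1297 * 9 * 2.44
= 35.0982 MJ/kg

35.0982 MJ/kg


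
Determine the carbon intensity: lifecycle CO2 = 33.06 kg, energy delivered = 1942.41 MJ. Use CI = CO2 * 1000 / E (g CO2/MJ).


CI = CO2 * 1000 / E
= 33.06 * 1000 / 1942.41
= 17.0201 g CO2/MJ

17.0201 g CO2/MJ


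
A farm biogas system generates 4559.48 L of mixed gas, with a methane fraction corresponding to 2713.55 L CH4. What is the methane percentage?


CH4% = V_CH4 / V_total * 100
= 2713.55 / 4559.48 * 100
= 59.5145%

59.5145%


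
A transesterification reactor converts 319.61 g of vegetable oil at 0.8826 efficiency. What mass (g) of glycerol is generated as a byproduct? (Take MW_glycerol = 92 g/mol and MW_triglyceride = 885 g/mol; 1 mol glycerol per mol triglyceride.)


glycerol = oil * conv * (92/885)
= 319.61 * 0.8826 * 92 / 885
= 29.3244 g

29.3244 g


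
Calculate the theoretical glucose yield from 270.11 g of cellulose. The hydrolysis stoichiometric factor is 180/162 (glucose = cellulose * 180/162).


glucose = cellulose * 180/162
= 270.11 * 180/162
= 300.1222 g

300.1222 g


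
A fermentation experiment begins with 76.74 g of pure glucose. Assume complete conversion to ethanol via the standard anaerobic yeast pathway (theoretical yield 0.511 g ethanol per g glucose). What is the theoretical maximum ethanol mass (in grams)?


Theoretical ethanol yield: m_EtOH = 0.511 * m_glucose
m_EtOH = 0.511 * 76.74 = 39.2141 g

39.2141 g


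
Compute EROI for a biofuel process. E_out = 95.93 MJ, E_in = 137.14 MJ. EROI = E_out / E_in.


EROI = E_out / E_in
= 95.93 / 137.14
= 0.6995

0.6995


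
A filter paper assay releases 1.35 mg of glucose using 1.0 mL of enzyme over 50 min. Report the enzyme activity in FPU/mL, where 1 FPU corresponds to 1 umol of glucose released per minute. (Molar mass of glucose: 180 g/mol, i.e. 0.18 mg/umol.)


Activity = glucose_mg / (0.18 mg/umol * V_mL * t_min)
= 1.35 / (0.18 * 1.0 * 50)
= 0.1500 FPU/mL

0.1500 FPU/mL


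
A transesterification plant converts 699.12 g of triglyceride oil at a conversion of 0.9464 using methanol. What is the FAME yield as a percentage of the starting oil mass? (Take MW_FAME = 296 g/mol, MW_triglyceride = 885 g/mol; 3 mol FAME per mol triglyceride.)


m_FAME = oil * conv * (3 * 296 / 885) = oil * conv * (888/885)
= 699.12 * 0.9464 * 888 / 885
= 663.8900 g
Y = m_FAME / oil * 100 = conv * (888/885) * 100
= 0.9464 * 888 / 885 * 100
= 94.96%

94.96%


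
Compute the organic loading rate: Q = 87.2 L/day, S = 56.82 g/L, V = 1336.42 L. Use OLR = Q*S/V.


OLR = Q * S / V
= 87.2 * 56.82 / 1336.42
= 3.7074 g/L/day

3.7074 g/L/day


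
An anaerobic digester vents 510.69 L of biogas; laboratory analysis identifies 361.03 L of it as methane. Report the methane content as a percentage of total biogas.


CH4% = V_CH4 / V_total * 100
= 361.03 / 510.69 * 100
= 70.6946%

70.6946%


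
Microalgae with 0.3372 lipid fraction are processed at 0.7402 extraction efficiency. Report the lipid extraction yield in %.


Y = lipid_content * extraction_eff * 100
= 0.3372 * 0.7402 * 100
= 24.9595%

24.9595%


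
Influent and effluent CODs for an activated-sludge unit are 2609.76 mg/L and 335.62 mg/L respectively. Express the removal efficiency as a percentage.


eta = (COD_in - COD_out) / COD_in * 100
= (2609.76 - 335.62) / 2609.76 * 100
= 87.1398%

87.1398%


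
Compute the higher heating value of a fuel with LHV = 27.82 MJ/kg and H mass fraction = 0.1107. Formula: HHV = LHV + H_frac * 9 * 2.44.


HHV = LHV + H_frac * 9 * 2.44
= 27.82 + 0.1107 * 9 * 2.44
= 30.2510 MJ/kg

30.2510 MJ/kg


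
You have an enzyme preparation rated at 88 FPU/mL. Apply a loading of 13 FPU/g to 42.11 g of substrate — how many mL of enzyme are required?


V = dosage * m_sub / activity
V = 13 * 42.11 / 88
V = 6.2208 mL

6.2208 mL


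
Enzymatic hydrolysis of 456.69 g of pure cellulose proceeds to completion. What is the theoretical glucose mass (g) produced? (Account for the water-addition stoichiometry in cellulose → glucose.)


glucose = cellulose * 180/162
= 456.69 * 180/162
= 507.4333 g

507.4333 g


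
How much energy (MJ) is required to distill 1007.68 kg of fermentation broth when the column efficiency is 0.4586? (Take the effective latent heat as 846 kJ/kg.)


E = m * 846 / (eta * 1000)
= 1007.68 * 846 / (0.4586 * 1000)
= 1858.9125 MJ

1858.9125 MJ


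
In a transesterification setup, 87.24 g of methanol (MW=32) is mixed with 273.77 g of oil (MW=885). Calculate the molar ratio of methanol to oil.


Molar ratio = n_MeOH / n_oil = (MeOH/32) / (oil/885) = (MeOH * 885) / (32 * oil)
= (87.24 * 885) / (32 * 273.77)
= 8.8130

8.8130


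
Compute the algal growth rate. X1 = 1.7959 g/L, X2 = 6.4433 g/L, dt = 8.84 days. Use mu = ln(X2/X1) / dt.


mu = ln(X2/X1) / dt
= ln(6.4433/1.7959) / 8.84
= 0.1445 per day

0.1445 per day


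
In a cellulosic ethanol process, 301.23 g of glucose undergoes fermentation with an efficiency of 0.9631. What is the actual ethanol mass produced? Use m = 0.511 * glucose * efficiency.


Actual ethanol: m = 0.511 * 301.23 * 0.9631
m = 148.2486 g

148.2486 g


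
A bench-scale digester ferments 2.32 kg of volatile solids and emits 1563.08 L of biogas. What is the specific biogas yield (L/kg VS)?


Y = V / VS
= 1563.08 / 2.32
= 673.7414 L/kg VS

673.7414 L/kg VS


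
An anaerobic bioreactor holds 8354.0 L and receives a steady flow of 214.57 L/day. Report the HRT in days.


HRT = V / Q
= 8354.0 / 214.57
= 38.9337 days

38.9337 days


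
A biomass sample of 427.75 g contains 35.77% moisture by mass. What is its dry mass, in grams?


Wd = Ww * (1 - MC/100)
= 427.75 * (1 - 35.77/100)
= 274.7438 g

274.7438 g


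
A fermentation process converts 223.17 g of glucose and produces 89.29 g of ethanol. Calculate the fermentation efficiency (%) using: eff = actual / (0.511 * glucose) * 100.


Fermentation efficiency = (actual / (0.511 * glucose)) * 100
= (89.29 / (0.511 * 223.17)) * 100
= 78.2972%

78.2972%


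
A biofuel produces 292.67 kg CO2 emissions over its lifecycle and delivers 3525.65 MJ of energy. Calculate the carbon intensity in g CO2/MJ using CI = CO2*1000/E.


CI = CO2 * 1000 / E
= 292.67 * 1000 / 3525.65
= 83.0116 g CO2/MJ

83.0116 g CO2/MJ


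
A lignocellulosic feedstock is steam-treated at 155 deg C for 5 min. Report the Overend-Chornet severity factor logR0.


logR0 = log10(t * exp((T - 100) / 14.75))
= log10(5 * exp((155 - 100) / 14.75))
= 2.3184

2.3184


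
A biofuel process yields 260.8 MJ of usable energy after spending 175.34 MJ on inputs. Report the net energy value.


NEV = E_out - E_in
= 260.8 - 175.34
= 85.4600 MJ

85.4600 MJ


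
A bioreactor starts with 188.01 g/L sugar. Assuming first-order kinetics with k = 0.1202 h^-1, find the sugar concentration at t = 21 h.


S = S0 * exp(-k * t)
S = 188.01 * exp(-0.1202 * 21)
S = 15.0638 g/L

15.0638 g/L


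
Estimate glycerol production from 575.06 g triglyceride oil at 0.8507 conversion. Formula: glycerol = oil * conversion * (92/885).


glycerol = oil * conv * (92/885)
= 575.06 * 0.8507 * 92 / 885
= 50.8551 g

50.8551 g


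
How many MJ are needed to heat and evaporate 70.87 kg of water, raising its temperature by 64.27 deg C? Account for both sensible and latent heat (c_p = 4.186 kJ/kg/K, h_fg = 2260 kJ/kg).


E = m_water * (4.186 * dT + 2260) / 1000
= 70.87 * (4.186 * 64.27 + 2260) / 1000
= 179.2327 MJ

179.2327 MJ


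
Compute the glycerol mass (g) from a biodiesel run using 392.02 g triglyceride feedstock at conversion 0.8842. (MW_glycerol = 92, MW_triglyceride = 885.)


glycerol = oil * conv * (92/885)
= 392.02 * 0.8842 * 92 / 885
= 36.0332 g

36.0332 g


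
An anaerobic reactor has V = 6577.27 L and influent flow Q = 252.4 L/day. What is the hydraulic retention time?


HRT = V / Q
= 6577.27 / 252.4
= 26.0589 days

26.0589 days


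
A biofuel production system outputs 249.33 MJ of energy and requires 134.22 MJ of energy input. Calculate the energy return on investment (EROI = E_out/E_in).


EROI = E_out / E_in
= 249.33 / 134.22
= 1.8576

1.8576


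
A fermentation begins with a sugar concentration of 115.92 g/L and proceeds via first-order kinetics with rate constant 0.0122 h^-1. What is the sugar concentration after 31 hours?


S = S0 * exp(-k * t)
S = 115.92 * exp(-0.0122 * 31)
S = 79.4160 g/L

79.4160 g/L


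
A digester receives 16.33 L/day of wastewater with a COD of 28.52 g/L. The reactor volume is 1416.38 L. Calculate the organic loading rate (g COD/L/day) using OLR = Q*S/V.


OLR = Q * S / V
= 16.33 * 28.52 / 1416.38
= 0.3288 g/L/day

0.3288 g/L/day


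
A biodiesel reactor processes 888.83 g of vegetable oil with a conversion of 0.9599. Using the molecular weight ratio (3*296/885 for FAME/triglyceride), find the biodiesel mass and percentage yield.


m_FAME = oil * conv * (3 * 296 / 885) = oil * conv * (888/885)
= 888.83 * 0.9599 * 888 / 885
= 856.0801 g
Y = m_FAME / oil * 100 = conv * (888/885) * 100
= 0.9599 * 888 / 885 * 100
= 96.32%

856.0801 g FAME; Y = 96.32%


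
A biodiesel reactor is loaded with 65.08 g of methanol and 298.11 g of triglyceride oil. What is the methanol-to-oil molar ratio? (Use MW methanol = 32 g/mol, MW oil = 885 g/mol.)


Molar ratio = n_MeOH / n_oil = (MeOH/32) / (oil/885) = (MeOH * 885) / (32 * oil)
= (65.08 * 885) / (32 * 298.11)
= 6.0376

6.0376


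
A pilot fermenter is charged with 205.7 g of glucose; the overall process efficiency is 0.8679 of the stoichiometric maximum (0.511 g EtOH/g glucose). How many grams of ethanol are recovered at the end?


Actual ethanol: m = 0.511 * 205.7 * 0.8679
m = 91.2273 g

91.2273 g


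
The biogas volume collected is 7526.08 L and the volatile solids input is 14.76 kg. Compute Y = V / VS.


Y = V / VS
= 7526.08 / 14.76
= 509.8970 L/kg VS

509.8970 L/kg VS


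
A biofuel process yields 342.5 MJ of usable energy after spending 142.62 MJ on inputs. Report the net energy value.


NEV = E_out - E_in
= 342.5 - 142.62
= 199.8800 MJ

199.8800 MJ


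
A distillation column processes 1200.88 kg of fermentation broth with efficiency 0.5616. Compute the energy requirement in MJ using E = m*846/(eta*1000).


E = m * 846 / (eta * 1000)
= 1200.88 * 846 / (0.5616 * 1000)
= 1809.0179 MJ

1809.0179 MJ


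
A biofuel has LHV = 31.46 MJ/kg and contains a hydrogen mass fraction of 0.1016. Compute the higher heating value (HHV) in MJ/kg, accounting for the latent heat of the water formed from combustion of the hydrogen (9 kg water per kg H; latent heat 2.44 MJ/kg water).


HHV = LHV + H_frac * 9 * 2.44
= 31.46 + 0.1016 * 9 * 2.44
= 33.6911 MJ/kg

33.6911 MJ/kg


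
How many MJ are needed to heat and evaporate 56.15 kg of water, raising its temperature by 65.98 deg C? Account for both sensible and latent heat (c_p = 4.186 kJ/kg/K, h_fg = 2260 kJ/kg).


E = m_water * (4.186 * dT + 2260) / 1000
= 56.15 * (4.186 * 65.98 + 2260) / 1000
= 142.4072 MJ

142.4072 MJ


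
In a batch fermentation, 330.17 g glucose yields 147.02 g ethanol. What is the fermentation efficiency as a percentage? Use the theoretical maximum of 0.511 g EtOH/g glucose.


Fermentation efficiency = (actual / (0.511 * glucose)) * 100
= (147.02 / (0.511 * 330.17)) * 100
= 87.1401%

87.1401%


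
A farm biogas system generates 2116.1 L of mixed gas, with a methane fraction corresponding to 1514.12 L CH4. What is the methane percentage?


CH4% = V_CH4 / V_total * 100
= 1514.12 / 2116.1 * 100
= 71.5524%

71.5524%


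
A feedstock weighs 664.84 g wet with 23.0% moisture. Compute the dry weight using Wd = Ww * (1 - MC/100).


Wd = Ww * (1 - MC/100)
= 664.84 * (1 - 23.0/100)
= 511.9268 g

511.9268 g


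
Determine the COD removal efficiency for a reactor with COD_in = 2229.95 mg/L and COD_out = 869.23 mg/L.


eta = (COD_in - COD_out) / COD_in * 100
= (2229.95 - 869.23) / 2229.95 * 100
= 61.0202%

61.0202%


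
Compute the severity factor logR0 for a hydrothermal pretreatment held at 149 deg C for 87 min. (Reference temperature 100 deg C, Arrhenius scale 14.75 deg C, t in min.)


logR0 = log10(t * exp((T - 100) / 14.75))
= log10(87 * exp((149 - 100) / 14.75))
= 3.3823

3.3823


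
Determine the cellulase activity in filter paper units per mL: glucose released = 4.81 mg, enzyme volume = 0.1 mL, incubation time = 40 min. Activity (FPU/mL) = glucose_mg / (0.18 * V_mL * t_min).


Activity = glucose_mg / (0.18 mg/umol * V_mL * t_min)
= 4.81 / (0.18 * 0.1 * 40)
= 6.6806 FPU/mL

6.6806 FPU/mL


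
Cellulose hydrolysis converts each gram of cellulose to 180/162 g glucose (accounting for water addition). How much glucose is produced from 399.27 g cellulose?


glucose = cellulose * 180/162
= 399.27 * 180/162
= 443.6333 g

443.6333 g


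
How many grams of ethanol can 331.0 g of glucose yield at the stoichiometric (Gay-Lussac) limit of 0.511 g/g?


Theoretical ethanol yield: m_EtOH = 0.511 * m_glucose
m_EtOH = 0.511 * 331.0 = 169.1410 g

169.1410 g


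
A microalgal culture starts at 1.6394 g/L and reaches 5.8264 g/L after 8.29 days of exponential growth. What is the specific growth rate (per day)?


mu = ln(X2/X1) / dt
= ln(5.8264/1.6394) / 8.29
= 0.1530 per day

0.1530 per day


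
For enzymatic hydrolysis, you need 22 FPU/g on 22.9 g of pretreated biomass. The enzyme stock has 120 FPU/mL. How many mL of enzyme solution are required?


V = dosage * m_sub / activity
V = 22 * 22.9 / 120
V = 4.1983 mL

4.1983 mL


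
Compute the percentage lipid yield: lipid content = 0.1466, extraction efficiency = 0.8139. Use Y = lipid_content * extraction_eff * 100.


Y = lipid_content * extraction_eff * 100
= 0.1466 * 0.8139 * 100
= 11.9318%

11.9318%


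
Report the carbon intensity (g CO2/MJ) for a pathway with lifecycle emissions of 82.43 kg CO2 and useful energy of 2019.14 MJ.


CI = CO2 * 1000 / E
= 82.43 * 1000 / 2019.14
= 40.8243 g CO2/MJ

40.8243 g CO2/MJ


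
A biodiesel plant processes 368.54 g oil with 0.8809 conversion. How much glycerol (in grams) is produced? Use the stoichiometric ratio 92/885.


glycerol = oil * conv * (92/885)
= 368.54 * 0.8809 * 92 / 885
= 33.7486 g

33.7486 g


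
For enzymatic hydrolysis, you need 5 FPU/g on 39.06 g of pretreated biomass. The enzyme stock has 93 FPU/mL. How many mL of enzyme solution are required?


V = dosage * m_sub / activity
V = 5 * 39.06 / 93
V = 2.1000 mL

2.1000 mL


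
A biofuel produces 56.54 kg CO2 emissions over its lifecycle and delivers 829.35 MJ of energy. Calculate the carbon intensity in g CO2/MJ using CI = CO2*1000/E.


CI = CO2 * 1000 / E
= 56.54 * 1000 / 829.35
= 68.1739 g CO2/MJ

68.1739 g CO2/MJ


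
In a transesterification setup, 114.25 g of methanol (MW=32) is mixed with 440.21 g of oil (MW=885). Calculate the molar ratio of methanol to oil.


Molar ratio = n_MeOH / n_oil = (MeOH/32) / (oil/885) = (MeOH * 885) / (32 * oil)
= (114.25 * 885) / (32 * 440.21)
= 7.1778

7.1778


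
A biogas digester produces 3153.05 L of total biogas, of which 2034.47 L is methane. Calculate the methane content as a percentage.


CH4% = V_CH4 / V_total * 100
= 2034.47 / 3153.05 * 100
= 64.5239%

64.5239%


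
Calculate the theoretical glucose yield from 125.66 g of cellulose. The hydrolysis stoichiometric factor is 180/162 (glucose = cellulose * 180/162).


glucose = cellulose * 180/162
= 125.66 * 180/162
= 139.6222 g

139.6222 g


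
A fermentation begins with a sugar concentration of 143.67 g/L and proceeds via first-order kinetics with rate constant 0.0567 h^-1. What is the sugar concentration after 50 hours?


S = S0 * exp(-k * t)
S = 143.67 * exp(-0.0567 * 50)
S = 8.4361 g/L

8.4361 g/L


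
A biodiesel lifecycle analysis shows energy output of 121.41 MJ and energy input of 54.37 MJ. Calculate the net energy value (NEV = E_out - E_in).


NEV = E_out - E_in
= 121.41 - 54.37
= 67.0400 MJ

67.0400 MJ


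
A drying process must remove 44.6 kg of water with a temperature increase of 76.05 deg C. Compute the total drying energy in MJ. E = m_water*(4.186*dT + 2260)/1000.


E = m_water * (4.186 * dT + 2260) / 1000
= 44.6 * (4.186 * 76.05 + 2260) / 1000
= 114.9942 MJ

114.9942 MJ


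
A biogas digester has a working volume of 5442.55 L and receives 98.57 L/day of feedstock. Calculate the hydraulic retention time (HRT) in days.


HRT = V / Q
= 5442.55 / 98.57
= 55.2151 days

55.2151 days


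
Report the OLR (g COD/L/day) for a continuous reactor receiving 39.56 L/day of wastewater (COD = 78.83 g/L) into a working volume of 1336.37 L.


OLR = Q * S / V
= 39.56 * 78.83 / 1336.37
= 2.3336 g/L/day

2.3336 g/L/day


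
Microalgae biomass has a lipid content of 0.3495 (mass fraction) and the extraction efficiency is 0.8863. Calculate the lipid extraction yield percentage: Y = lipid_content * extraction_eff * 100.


Y = lipid_content * extraction_eff * 100
= 0.3495 * 0.8863 * 100
= 30.9762%

30.9762%


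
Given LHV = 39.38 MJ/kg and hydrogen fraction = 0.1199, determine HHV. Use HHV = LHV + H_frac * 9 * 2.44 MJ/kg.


HHV = LHV + H_frac * 9 * 2.44
= 39.38 + 0.1199 * 9 * 2.44
= 42.0130 MJ/kg

42.0130 MJ/kg


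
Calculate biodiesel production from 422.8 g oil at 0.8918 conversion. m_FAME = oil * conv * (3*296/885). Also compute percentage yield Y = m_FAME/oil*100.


m_FAME = oil * conv * (3 * 296 / 885) = oil * conv * (888/885)
= 422.8 * 0.8918 * 888 / 885
= 378.3312 g
Y = m_FAME / oil * 100 = conv * (888/885) * 100
= 0.8918 * 888 / 885 * 100
= 89.48%

378.3312 g FAME; Y = 89.48%


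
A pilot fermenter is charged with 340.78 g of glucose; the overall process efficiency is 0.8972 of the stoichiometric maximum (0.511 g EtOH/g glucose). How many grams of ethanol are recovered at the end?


Actual ethanol: m = 0.511 * 340.78 * 0.8972
m = 156.2371 g

156.2371 g


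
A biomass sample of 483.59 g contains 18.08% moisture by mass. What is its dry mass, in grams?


Wd = Ww * (1 - MC/100)
= 483.59 * (1 - 18.08/100)
= 396.1569 g

396.1569 g


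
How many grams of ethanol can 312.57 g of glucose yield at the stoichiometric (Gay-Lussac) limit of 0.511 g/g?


Theoretical ethanol yield: m_EtOH = 0.511 * m_glucose
m_EtOH = 0.511 * 312.57 = 159.7233 g

159.7233 g


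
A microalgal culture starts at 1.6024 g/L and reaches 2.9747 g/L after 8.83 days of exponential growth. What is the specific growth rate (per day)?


mu = ln(X2/X1) / dt
= ln(2.9747/1.6024) / 8.83
= 0.0701 per day

0.0701 per day


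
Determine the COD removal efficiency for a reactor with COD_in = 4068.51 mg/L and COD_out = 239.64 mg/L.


eta = (COD_in - COD_out) / COD_in * 100
= (4068.51 - 239.64) / 4068.51 * 100
= 94.1099%

94.1099%


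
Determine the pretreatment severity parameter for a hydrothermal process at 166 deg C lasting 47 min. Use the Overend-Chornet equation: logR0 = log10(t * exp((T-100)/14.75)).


logR0 = log10(t * exp((T - 100) / 14.75))
= log10(47 * exp((166 - 100) / 14.75))
= 3.6154

3.6154


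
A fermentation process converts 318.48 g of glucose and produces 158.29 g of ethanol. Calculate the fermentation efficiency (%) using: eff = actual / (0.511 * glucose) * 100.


Fermentation efficiency = (actual / (0.511 * glucose)) * 100
= (158.29 / (0.511 * 318.48)) * 100
= 97.2636%

97.2636%


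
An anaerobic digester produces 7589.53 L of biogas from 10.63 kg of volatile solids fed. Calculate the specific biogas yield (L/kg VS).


Y = V / VS
= 7589.53 / 10.63
= 713.9727 L/kg VS

713.9727 L/kg VS


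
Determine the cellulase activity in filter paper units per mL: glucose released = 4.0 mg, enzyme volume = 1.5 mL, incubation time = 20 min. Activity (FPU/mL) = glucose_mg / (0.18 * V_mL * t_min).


Activity = glucose_mg / (0.18 mg/umol * V_mL * t_min)
= 4.0 / (0.18 * 1.5 * 20)
= 0.7407 FPU/mL

0.7407 FPU/mL


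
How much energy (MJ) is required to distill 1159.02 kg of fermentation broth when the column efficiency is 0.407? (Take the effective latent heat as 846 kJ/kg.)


E = m * 846 / (eta * 1000)
= 1159.02 * 846 / (0.407 * 1000)
= 2409.1669 MJ

2409.1669 MJ


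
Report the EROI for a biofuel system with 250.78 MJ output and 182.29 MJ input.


EROI = E_out / E_in
= 250.78 / 182.29
= 1.3757

1.3757


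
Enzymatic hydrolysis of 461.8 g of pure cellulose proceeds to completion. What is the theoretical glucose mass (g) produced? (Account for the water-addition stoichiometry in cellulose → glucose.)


glucose = cellulose * 180/162
= 461.8 * 180/162
= 513.1111 g

513.1111 g


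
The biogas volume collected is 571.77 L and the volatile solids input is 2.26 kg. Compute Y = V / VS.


Y = V / VS
= 571.77 / 2.26
= 252.9956 L/kg VS

252.9956 L/kg VS


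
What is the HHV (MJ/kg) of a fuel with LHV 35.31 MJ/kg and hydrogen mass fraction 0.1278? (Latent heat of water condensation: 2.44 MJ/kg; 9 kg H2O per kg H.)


HHV = LHV + H_frac * 9 * 2.44
= 35.31 + 0.1278 * 9 * 2.44
= 38.1165 MJ/kg

38.1165 MJ/kg


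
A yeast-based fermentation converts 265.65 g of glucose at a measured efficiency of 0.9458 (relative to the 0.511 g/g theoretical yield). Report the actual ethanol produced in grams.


Actual ethanol: m = 0.511 * 265.65 * 0.9458
m = 128.3897 g

128.3897 g


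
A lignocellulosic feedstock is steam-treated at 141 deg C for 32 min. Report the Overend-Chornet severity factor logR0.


logR0 = log10(t * exp((T - 100) / 14.75))
= log10(32 * exp((141 - 100) / 14.75))
= 2.7123

2.7123


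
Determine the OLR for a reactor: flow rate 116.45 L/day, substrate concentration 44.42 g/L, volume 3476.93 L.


OLR = Q * S / V
= 116.45 * 44.42 / 3476.93
= 1.4877 g/L/day

1.4877 g/L/day


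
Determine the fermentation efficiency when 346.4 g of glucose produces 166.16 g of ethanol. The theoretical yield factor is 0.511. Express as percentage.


Fermentation efficiency = (actual / (0.511 * glucose)) * 100
= (166.16 / (0.511 * 346.4)) * 100
= 93.8702%

93.8702%


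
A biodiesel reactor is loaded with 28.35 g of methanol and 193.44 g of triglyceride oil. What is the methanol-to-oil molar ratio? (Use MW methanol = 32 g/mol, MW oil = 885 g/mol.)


Molar ratio = n_MeOH / n_oil = (MeOH/32) / (oil/885) = (MeOH * 885) / (32 * oil)
= (28.35 * 885) / (32 * 193.44)
= 4.0532

4.0532


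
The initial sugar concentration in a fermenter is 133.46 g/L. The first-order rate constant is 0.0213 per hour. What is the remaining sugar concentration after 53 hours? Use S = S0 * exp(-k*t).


S = S0 * exp(-k * t)
S = 133.46 * exp(-0.0213 * 53)
S = 43.1595 g/L

43.1595 g/L


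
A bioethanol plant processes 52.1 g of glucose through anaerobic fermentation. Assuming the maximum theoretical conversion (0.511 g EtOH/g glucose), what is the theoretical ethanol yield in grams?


Theoretical ethanol yield: m_EtOH = 0.511 * m_glucose
m_EtOH = 0.511 * 52.1 = 26.6231 g

26.6231 g


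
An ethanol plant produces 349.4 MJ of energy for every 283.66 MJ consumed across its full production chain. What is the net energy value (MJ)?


NEV = E_out - E_in
= 349.4 - 283.66
= 65.7400 MJ

65.7400 MJ


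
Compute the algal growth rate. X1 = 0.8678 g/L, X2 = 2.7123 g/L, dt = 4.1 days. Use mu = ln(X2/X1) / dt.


mu = ln(X2/X1) / dt
= ln(2.7123/0.8678) / 4.1
= 0.2779 per day

0.2779 per day


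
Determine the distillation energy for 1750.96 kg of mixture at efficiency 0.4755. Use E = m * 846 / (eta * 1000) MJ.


E = m * 846 / (eta * 1000)
= 1750.96 * 846 / (0.4755 * 1000)
= 3115.2727 MJ

3115.2727 MJ


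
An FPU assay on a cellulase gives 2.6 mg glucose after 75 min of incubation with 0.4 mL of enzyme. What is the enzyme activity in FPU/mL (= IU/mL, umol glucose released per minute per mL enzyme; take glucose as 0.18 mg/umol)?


Activity = glucose_mg / (0.18 mg/umol * V_mL * t_min)
= 2.6 / (0.18 * 0.4 * 75)
= 0.4815 FPU/mL

0.4815 FPU/mL


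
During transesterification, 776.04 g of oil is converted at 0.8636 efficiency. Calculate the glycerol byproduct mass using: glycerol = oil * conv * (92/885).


glycerol = oil * conv * (92/885)
= 776.04 * 0.8636 * 92 / 885
= 69.6693 g

69.6693 g


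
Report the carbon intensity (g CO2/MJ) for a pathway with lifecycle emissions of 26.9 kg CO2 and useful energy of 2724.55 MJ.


CI = CO2 * 1000 / E
= 26.9 * 1000 / 2724.55
= 9.8732 g CO2/MJ

9.8732 g CO2/MJ


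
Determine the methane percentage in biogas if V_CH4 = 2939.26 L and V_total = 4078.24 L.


CH4% = V_CH4 / V_total * 100
= 2939.26 / 4078.24 * 100
= 72.0718%

72.0718%


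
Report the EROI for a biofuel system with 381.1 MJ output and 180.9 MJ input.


EROI = E_out / E_in
= 381.1 / 180.9
= 2.1067

2.1067


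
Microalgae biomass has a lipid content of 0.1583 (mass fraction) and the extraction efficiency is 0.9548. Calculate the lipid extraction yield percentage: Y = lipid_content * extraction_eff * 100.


Y = lipid_content * extraction_eff * 100
= 0.1583 * 0.9548 * 100
= 15.1145%

15.1145%


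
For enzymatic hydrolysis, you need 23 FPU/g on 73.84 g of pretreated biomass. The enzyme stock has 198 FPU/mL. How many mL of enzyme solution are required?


V = dosage * m_sub / activity
V = 23 * 73.84 / 198
V = 8.5774 mL

8.5774 mL


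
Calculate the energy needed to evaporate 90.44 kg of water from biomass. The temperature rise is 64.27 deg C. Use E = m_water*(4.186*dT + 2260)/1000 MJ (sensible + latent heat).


E = m_water * (4.186 * dT + 2260) / 1000
= 90.44 * (4.186 * 64.27 + 2260) / 1000
= 228.7259 MJ

228.7259 MJ


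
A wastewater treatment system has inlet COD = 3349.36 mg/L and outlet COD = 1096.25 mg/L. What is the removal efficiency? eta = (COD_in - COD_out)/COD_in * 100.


eta = (COD_in - COD_out) / COD_in * 100
= (3349.36 - 1096.25) / 3349.36 * 100
= 67.2699%

67.2699%


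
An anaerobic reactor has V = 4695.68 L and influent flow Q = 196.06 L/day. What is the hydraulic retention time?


HRT = V / Q
= 4695.68 / 196.06
= 23.9502 days

23.9502 days


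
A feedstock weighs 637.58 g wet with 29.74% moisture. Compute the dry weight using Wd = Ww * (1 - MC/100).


Wd = Ww * (1 - MC/100)
= 637.58 * (1 - 29.74/100)
= 447.9637 g

447.9637 g


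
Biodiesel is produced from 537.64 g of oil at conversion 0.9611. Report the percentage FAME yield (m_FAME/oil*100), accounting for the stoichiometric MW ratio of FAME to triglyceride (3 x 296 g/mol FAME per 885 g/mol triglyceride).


m_FAME = oil * conv * (3 * 296 / 885) = oil * conv * (888/885)
= 537.64 * 0.9611 * 888 / 885
= 518.4774 g
Y = m_FAME / oil * 100 = conv * (888/885) * 100
= 0.9611 * 888 / 885 * 100
= 96.44%

96.44%


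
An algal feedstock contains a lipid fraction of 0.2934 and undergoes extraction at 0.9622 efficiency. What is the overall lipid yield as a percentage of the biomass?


Y = lipid_content * extraction_eff * 100
= 0.2934 * 0.9622 * 100
= 28.2309%

28.2309%


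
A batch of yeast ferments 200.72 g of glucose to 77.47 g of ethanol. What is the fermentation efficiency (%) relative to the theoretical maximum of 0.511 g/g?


Fermentation efficiency = (actual / (0.511 * glucose)) * 100
= (77.47 / (0.511 * 200.72)) * 100
= 75.5304%

75.5304%


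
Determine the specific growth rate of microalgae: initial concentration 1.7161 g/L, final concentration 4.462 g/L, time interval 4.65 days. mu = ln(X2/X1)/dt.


mu = ln(X2/X1) / dt
= ln(4.462/1.7161) / 4.65
= 0.2055 per day

0.2055 per day


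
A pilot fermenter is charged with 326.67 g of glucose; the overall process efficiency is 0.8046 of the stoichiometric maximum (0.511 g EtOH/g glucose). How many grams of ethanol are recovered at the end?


Actual ethanol: m = 0.511 * 326.67 * 0.8046
m = 134.3106 g

134.3106 g


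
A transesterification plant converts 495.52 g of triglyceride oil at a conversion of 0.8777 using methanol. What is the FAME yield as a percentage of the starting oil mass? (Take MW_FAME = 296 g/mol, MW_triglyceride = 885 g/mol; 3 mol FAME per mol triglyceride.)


m_FAME = oil * conv * (3 * 296 / 885) = oil * conv * (888/885)
= 495.52 * 0.8777 * 888 / 885
= 436.3922 g
Y = m_FAME / oil * 100 = conv * (888/885) * 100
= 0.8777 * 888 / 885 * 100
= 88.07%

88.07%


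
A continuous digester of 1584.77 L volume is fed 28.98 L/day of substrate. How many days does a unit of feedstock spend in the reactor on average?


HRT = V / Q
= 1584.77 / 28.98
= 54.6850 days

54.6850 days


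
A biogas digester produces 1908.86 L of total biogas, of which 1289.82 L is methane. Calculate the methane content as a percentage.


CH4% = V_CH4 / V_total * 100
= 1289.82 / 1908.86 * 100
= 67.5702%

67.5702%


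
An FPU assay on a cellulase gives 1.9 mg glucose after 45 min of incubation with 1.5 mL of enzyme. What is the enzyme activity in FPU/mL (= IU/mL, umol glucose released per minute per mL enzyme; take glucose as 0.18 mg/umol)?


Activity = glucose_mg / (0.18 mg/umol * V_mL * t_min)
= 1.9 / (0.18 * 1.5 * 45)
= 0.1564 FPU/mL

0.1564 FPU/mL


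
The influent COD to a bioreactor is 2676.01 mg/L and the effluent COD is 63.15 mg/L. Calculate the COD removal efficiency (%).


eta = (COD_in - COD_out) / COD_in * 100
= (2676.01 - 63.15) / 2676.01 * 100
= 97.6401%

97.6401%


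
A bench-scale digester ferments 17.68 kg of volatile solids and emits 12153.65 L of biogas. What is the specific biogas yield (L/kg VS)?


Y = V / VS
= 12153.65 / 17.68
= 687.4236 L/kg VS

687.4236 L/kg VS


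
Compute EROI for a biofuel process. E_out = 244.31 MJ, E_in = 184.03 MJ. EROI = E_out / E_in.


EROI = E_out / E_in
= 244.31 / 184.03
= 1.3276

1.3276


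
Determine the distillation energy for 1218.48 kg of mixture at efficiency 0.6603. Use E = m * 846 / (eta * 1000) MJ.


E = m * 846 / (eta * 1000)
= 1218.48 * 846 / (0.6603 * 1000)
= 1561.1602 MJ

1561.1602 MJ


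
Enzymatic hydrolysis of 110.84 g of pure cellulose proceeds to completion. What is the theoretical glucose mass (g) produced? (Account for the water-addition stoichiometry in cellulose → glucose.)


glucose = cellulose * 180/162
= 110.84 * 180/162
= 123.1556 g

123.1556 g


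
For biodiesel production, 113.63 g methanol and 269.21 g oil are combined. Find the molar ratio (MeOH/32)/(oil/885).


Molar ratio = n_MeOH / n_oil = (MeOH/32) / (oil/885) = (MeOH * 885) / (32 * oil)
= (113.63 * 885) / (32 * 269.21)
= 11.6733

11.6733


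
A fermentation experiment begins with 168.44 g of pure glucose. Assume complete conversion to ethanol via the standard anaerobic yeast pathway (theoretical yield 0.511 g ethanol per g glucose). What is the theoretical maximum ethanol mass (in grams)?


Theoretical ethanol yield: m_EtOH = 0.511 * m_glucose
m_EtOH = 0.511 * 168.44 = 86.0728 g

86.0728 g


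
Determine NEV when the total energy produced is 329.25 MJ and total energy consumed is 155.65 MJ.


NEV = E_out - E_in
= 329.25 - 155.65
= 173.6000 MJ

173.6000 MJ


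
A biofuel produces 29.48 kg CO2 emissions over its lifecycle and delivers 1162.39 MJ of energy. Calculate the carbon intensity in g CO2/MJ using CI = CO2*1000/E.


CI = CO2 * 1000 / E
= 29.48 * 1000 / 1162.39
= 25.3615 g CO2/MJ

25.3615 g CO2/MJ


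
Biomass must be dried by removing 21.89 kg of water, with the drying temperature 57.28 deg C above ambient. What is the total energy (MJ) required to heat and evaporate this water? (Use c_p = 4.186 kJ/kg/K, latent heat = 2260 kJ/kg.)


E = m_water * (4.186 * dT + 2260) / 1000
= 21.89 * (4.186 * 57.28 + 2260) / 1000
= 54.7201 MJ

54.7201 MJ


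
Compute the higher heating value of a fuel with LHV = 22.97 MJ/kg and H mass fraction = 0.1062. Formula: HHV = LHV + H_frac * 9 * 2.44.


HHV = LHV + H_frac * 9 * 2.44
= 22.97 + 0.1062 * 9 * 2.44
= 25.3022 MJ/kg

25.3022 MJ/kg


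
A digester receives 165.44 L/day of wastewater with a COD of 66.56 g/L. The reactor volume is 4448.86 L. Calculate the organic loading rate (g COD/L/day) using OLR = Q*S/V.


OLR = Q * S / V
= 165.44 * 66.56 / 4448.86
= 2.4752 g/L/day

2.4752 g/L/day


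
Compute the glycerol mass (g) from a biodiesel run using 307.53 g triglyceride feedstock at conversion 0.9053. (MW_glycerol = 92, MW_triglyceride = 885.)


glycerol = oil * conv * (92/885)
= 307.53 * 0.9053 * 92 / 885
= 28.9417 g

28.9417 g
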